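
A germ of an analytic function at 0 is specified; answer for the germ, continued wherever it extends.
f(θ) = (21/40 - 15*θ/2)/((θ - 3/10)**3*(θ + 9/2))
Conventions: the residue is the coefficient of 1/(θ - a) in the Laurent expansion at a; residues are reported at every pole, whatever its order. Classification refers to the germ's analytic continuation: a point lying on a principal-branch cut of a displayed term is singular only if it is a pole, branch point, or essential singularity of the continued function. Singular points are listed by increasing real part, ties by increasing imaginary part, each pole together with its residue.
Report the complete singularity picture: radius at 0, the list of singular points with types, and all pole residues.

Denominator factor (θ - 3/10)^3: pole of order 3 at 3/10, modulus 3/10.
Denominator factor (θ + 9/2): pole of order 1 at -9/2, modulus 9/2.
The radius of convergence is the smallest modulus among the singular points: 3/10.
At the order-1 pole -9/2 set g(θ) = (θ - (-9/2))*f(θ) = (21/40 - 15*θ/2)/(θ - 3/10)**3.
Simple pole: residue = g(a) at a = -9/2, which is -11425/36864.
At the order-3 pole 3/10 set g(θ) = (θ - (3/10))^3*f(θ) = (21/40 - 15*θ/2)/(θ + 9/2).
Order-3 pole: residue = g''(a)/2; g''(3/10) = 11425/18432, so the residue is 11425/36864.
List the singular points by increasing real part (a conjugate pair: the negative imaginary part first).

Radius of convergence at 0: 3/10.
At -9/2: a pole of order 1; residue -11425/36864.
At 3/10: a pole of order 3; residue 11425/36864.


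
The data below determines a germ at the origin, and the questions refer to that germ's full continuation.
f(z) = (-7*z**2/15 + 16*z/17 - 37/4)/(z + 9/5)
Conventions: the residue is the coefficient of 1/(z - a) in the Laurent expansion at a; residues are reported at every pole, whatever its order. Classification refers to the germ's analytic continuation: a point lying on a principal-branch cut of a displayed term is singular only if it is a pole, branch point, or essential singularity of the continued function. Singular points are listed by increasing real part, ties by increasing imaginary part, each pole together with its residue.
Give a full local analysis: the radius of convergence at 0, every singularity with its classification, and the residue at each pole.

Radius of convergence at 0: 9/5.
At -9/5: a pole of order 1; residue -105877/8500.

Denominator factor (z + 9/5): pole of order 1 at -9/5, modulus 9/5.
The radius of convergence is the smallest modulus among the singular points: 9/5.
At the order-1 pole -9/5 set g(z) = (z - (-9/5))*f(z) = -7*z**2/15 + 16*z/17 - 37/4.
Simple pole: residue = g(a) at a = -9/5, which is -105877/8500.


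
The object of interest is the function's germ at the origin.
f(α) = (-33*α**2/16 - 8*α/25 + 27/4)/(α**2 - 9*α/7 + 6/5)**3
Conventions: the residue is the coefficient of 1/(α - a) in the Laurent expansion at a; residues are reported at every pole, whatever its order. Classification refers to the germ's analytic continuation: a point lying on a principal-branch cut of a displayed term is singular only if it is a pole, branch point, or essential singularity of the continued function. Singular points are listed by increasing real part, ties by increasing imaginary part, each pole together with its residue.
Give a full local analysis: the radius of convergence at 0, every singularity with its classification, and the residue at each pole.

Denominator factor (α**2 - 9*α/7 + 6/5)^3: discriminant -771/245, complex-conjugate roots (9/14) + ((1/70)*sqrt(3855))*i and (9/14) - ((1/70)*sqrt(3855))*i; poles of order 3, moduli (1/5)*sqrt(30) and (1/5)*sqrt(30).
The radius of convergence is the smallest modulus among the singular points: (1/5)*sqrt(30).
The factor α**2 - 9*α/7 + 6/5 splits as (α - a)(α - a') with a = (9/14) - ((1/70)*sqrt(3855))*i, a' = (9/14) + ((1/70)*sqrt(3855))*i. At the order-3 pole a set g(α) = (α - a)^3*f(α) = [-33*α**2/16 - 8*α/25 + 27/4] / (α - a')^3.
Order-3 pole: residue = g''(a)/2; g''((9/14) - ((1/70)*sqrt(3855))*i) = ((23086301/407390232)*sqrt(3855))*i, so the residue is ((23086301/814780464)*sqrt(3855))*i.
The factor α**2 - 9*α/7 + 6/5 splits as (α - a)(α - a') with a = (9/14) + ((1/70)*sqrt(3855))*i, a' = (9/14) - ((1/70)*sqrt(3855))*i. At the order-3 pole a set g(α) = (α - a)^3*f(α) = [-33*α**2/16 - 8*α/25 + 27/4] / (α - a')^3.
Order-3 pole: residue = g''(a)/2; g''((9/14) + ((1/70)*sqrt(3855))*i) = -((23086301/407390232)*sqrt(3855))*i, so the residue is -((23086301/814780464)*sqrt(3855))*i.
List the singular points by increasing real part (a conjugate pair: the negative imaginary part first).

Radius of convergence at 0: (1/5)*sqrt(30).
At (9/14) - ((1/70)*sqrt(3855))*i: a pole of order 3; residue ((23086301/814780464)*sqrt(3855))*i.
At (9/14) + ((1/70)*sqrt(3855))*i: a pole of order 3; residue -((23086301/814780464)*sqrt(3855))*i.


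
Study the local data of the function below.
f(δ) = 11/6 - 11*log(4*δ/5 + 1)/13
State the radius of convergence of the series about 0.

The radius of convergence is 5/4.

Branch term (-11/13)*log(1 - δ/(-5/4)): its argument vanishes at δ = -5/4, a logarithmic branch point, modulus 5/4.
The radius of convergence is the smallest modulus among the singular points: 5/4.


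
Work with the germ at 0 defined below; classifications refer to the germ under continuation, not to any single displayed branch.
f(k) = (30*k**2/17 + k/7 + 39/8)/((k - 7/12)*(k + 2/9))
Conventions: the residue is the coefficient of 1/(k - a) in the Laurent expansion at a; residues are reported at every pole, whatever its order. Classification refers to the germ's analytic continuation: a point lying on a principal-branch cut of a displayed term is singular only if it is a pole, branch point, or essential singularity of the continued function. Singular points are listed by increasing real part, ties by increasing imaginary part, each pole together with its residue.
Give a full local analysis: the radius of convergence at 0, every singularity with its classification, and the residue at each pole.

Radius of convergence at 0: 2/9.
At -2/9: a pole of order 1; residue -126731/20706.
At 7/12: a pole of order 1; residue 3402/493.

Denominator factor (k + 2/9): pole of order 1 at -2/9, modulus 2/9.
Denominator factor (k - 7/12): pole of order 1 at 7/12, modulus 7/12.
The radius of convergence is the smallest modulus among the singular points: 2/9.
At the order-1 pole -2/9 set g(k) = (k - (-2/9))*f(k) = (30*k**2/17 + k/7 + 39/8)/(k - 7/12).
Simple pole: residue = g(a) at a = -2/9, which is -126731/20706.
At the order-1 pole 7/12 set g(k) = (k - (7/12))*f(k) = (30*k**2/17 + k/7 + 39/8)/(k + 2/9).
Simple pole: residue = g(a) at a = 7/12, which is 3402/493.
List the singular points by increasing real part (a conjugate pair: the negative imaginary part first).


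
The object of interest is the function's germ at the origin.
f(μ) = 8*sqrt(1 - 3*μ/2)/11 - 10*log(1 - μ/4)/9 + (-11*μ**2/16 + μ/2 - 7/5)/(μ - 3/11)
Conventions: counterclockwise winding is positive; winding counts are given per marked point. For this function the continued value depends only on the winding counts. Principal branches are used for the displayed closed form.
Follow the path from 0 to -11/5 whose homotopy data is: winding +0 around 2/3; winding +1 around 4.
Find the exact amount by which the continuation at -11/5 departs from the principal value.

The rational part is single-valued and drops out of the difference; each branch term changes only by its own monodromy.
(8/11)*sqrt(1 - μ/(2/3)): winding +0 is even, the square root returns to the same sheet, contribution 0.
(-10/9)*log(1 - μ/(4)): each positive loop around 4 adds 2*pi*i to the log, so winding +1 contributes (-10/9)*(1)*2*pi*i = -(20/9)*pi*i.
Summing the contributions at μ = -11/5 gives -(20/9)*pi*i.

Continued minus principal equals -(20/9)*pi*i.


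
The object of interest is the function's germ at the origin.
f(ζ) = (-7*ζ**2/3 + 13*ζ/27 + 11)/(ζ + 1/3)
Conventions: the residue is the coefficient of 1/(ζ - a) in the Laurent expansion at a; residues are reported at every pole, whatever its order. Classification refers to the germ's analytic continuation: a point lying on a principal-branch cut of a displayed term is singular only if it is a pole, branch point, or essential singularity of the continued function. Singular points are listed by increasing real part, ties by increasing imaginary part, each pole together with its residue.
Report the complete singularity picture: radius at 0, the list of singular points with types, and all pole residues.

Denominator factor (ζ + 1/3): pole of order 1 at -1/3, modulus 1/3.
The radius of convergence is the smallest modulus among the singular points: 1/3.
At the order-1 pole -1/3 set g(ζ) = (ζ - (-1/3))*f(ζ) = -7*ζ**2/3 + 13*ζ/27 + 11.
Simple pole: residue = g(a) at a = -1/3, which is 857/81.

Radius of convergence at 0: 1/3.
At -1/3: a pole of order 1; residue 857/81.


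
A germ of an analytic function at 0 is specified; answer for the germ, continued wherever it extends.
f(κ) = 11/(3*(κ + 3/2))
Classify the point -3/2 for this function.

The point is a pole of order 1.

The denominator factor κ + 3/2 vanishes at -3/2 and appears to the power 1; the numerator there equals 11/3, nonzero, and no other factor vanishes.
Hence a pole whose order is the multiplicity, 1.


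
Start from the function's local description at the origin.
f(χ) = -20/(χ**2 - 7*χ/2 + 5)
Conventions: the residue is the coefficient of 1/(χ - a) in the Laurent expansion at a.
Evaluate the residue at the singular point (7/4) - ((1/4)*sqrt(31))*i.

The factor χ**2 - 7*χ/2 + 5 splits as (χ - a)(χ - a') with a = (7/4) - ((1/4)*sqrt(31))*i, a' = (7/4) + ((1/4)*sqrt(31))*i. At the order-1 pole a set g(χ) = (χ - a)*f(χ) = [-20] / (χ - a').
Simple pole: residue = g(a) at a = (7/4) - ((1/4)*sqrt(31))*i, which is -((40/31)*sqrt(31))*i.

The residue is -((40/31)*sqrt(31))*i.


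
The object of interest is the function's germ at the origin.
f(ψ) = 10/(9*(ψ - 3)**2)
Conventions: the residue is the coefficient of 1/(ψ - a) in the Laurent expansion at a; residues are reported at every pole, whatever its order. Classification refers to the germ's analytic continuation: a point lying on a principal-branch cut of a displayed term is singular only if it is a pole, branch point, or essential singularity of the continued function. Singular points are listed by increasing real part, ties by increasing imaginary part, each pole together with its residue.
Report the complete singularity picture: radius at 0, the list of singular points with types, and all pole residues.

Radius of convergence at 0: 3.
At 3: a pole of order 2; residue 0.

Denominator factor (ψ - 3)^2: pole of order 2 at 3, modulus 3.
The radius of convergence is the smallest modulus among the singular points: 3.
At the order-2 pole 3 set g(ψ) = (ψ - (3))^2*f(ψ) = 10/9.
Order-2 pole: residue = g'(a); g'(3) = 0, so the residue is 0.


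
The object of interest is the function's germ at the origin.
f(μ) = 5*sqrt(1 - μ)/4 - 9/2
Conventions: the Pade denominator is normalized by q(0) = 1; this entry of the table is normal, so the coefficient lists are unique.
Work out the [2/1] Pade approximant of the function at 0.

The Pade approximant has numerator coefficients [-13/4, 1, 5/32]; denominator coefficients [1, -1/2].

Taylor coefficients needed (expand at 0): a_0 = -13/4, a_1 = -5/8, a_2 = -5/32, a_3 = -5/64.
Write the denominator as Q(μ) = 1 + q1*μ. Requiring Q*f - P = O(μ^4) with deg P <= 2 kills the coefficients of μ^3..μ^3 in Q*f:
  μ^3: a_3 + q1*a_2 = 0, i.e. -5/64 + (-5/32)*q1 = 0.
Solving this linear system: q1 = -1/2.
The numerator is Q*f truncated at degree 2: P0 = a_0 = -13/4; P1 = a_1 + q1*a_0 = 1; P2 = a_2 + q1*a_1 = 5/32.


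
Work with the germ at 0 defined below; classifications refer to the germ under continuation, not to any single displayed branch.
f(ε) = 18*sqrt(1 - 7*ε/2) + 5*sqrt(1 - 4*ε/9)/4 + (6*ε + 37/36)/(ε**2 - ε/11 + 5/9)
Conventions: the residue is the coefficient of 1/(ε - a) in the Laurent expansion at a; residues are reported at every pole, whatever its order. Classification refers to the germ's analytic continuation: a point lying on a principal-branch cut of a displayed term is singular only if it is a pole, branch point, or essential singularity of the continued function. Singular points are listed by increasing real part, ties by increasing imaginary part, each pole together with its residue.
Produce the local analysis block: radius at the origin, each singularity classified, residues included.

Radius of convergence at 0: 2/7.
At (1/22) - ((1/66)*sqrt(2411))*i: a pole of order 1; residue (3) + ((515/28932)*sqrt(2411))*i.
At (1/22) + ((1/66)*sqrt(2411))*i: a pole of order 1; residue (3) - ((515/28932)*sqrt(2411))*i.
At 2/7: an algebraic (square-root) branch point.
At 9/4: an algebraic (square-root) branch point.

Denominator factor (ε**2 - ε/11 + 5/9): discriminant -2411/1089, complex-conjugate roots (1/22) + ((1/66)*sqrt(2411))*i and (1/22) - ((1/66)*sqrt(2411))*i; poles of order 1, moduli (1/3)*sqrt(5) and (1/3)*sqrt(5).
Branch term (5/4)*sqrt(1 - ε/(9/4)): its argument vanishes at ε = 9/4, a square-root branch point, modulus 9/4.
Branch term (18)*sqrt(1 - ε/(2/7)): its argument vanishes at ε = 2/7, a square-root branch point, modulus 2/7.
The radius of convergence is the smallest modulus among the singular points: 2/7.
The branch terms are analytic at (1/22) - ((1/66)*sqrt(2411))*i and contribute nothing to the residue; only the rational part matters.
The factor ε**2 - ε/11 + 5/9 splits as (ε - a)(ε - a') with a = (1/22) - ((1/66)*sqrt(2411))*i, a' = (1/22) + ((1/66)*sqrt(2411))*i. At the order-1 pole a set g(ε) = (ε - a)*(rational part) = [6*ε + 37/36] / (ε - a').
Simple pole: residue = g(a) at a = (1/22) - ((1/66)*sqrt(2411))*i, which is (3) + ((515/28932)*sqrt(2411))*i.
The branch terms are analytic at (1/22) + ((1/66)*sqrt(2411))*i and contribute nothing to the residue; only the rational part matters.
The factor ε**2 - ε/11 + 5/9 splits as (ε - a)(ε - a') with a = (1/22) + ((1/66)*sqrt(2411))*i, a' = (1/22) - ((1/66)*sqrt(2411))*i. At the order-1 pole a set g(ε) = (ε - a)*(rational part) = [6*ε + 37/36] / (ε - a').
Simple pole: residue = g(a) at a = (1/22) + ((1/66)*sqrt(2411))*i, which is (3) - ((515/28932)*sqrt(2411))*i.
List the singular points by increasing real part (a conjugate pair: the negative imaginary part first).


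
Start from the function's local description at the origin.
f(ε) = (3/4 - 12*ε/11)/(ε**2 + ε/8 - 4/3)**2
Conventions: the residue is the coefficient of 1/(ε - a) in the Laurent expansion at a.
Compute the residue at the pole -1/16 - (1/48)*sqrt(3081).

The factor ε**2 + ε/8 - 4/3 splits as (ε - a)(ε - a') with a = -1/16 - (1/48)*sqrt(3081), a' = -1/16 + (1/48)*sqrt(3081). At the order-2 pole a set g(ε) = (ε - a)^2*f(ε) = [3/4 - 12*ε/11] / (ε - a')^2.
Order-2 pole: residue = g'(a); g'(-1/16 - (1/48)*sqrt(3081)) = (27648/11602019)*sqrt(3081), so the residue is (27648/11602019)*sqrt(3081).

The residue is (27648/11602019)*sqrt(3081).


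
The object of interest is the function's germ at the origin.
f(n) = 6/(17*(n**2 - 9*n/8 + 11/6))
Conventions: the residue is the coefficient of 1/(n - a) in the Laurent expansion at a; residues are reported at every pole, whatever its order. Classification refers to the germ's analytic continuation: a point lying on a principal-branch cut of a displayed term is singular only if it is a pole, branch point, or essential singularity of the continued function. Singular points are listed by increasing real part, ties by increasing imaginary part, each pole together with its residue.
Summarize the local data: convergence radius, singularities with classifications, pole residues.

Radius of convergence at 0: (1/6)*sqrt(66).
At (9/16) - ((1/48)*sqrt(3495))*i: a pole of order 1; residue ((48/19805)*sqrt(3495))*i.
At (9/16) + ((1/48)*sqrt(3495))*i: a pole of order 1; residue -((48/19805)*sqrt(3495))*i.

Denominator factor (n**2 - 9*n/8 + 11/6): discriminant -1165/192, complex-conjugate roots (9/16) + ((1/48)*sqrt(3495))*i and (9/16) - ((1/48)*sqrt(3495))*i; poles of order 1, moduli (1/6)*sqrt(66) and (1/6)*sqrt(66).
The radius of convergence is the smallest modulus among the singular points: (1/6)*sqrt(66).
The factor n**2 - 9*n/8 + 11/6 splits as (n - a)(n - a') with a = (9/16) - ((1/48)*sqrt(3495))*i, a' = (9/16) + ((1/48)*sqrt(3495))*i. At the order-1 pole a set g(n) = (n - a)*f(n) = [6/17] / (n - a').
Simple pole: residue = g(a) at a = (9/16) - ((1/48)*sqrt(3495))*i, which is ((48/19805)*sqrt(3495))*i.
The factor n**2 - 9*n/8 + 11/6 splits as (n - a)(n - a') with a = (9/16) + ((1/48)*sqrt(3495))*i, a' = (9/16) - ((1/48)*sqrt(3495))*i. At the order-1 pole a set g(n) = (n - a)*f(n) = [6/17] / (n - a').
Simple pole: residue = g(a) at a = (9/16) + ((1/48)*sqrt(3495))*i, which is -((48/19805)*sqrt(3495))*i.
List the singular points by increasing real part (a conjugate pair: the negative imaginary part first).


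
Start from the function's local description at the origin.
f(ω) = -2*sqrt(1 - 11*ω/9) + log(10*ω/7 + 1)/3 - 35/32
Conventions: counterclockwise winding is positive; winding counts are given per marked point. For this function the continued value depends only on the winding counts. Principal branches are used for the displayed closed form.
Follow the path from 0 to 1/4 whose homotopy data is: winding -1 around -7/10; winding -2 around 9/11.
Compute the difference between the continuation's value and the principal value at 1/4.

Continued minus principal equals -(2/3)*pi*i.

The rational part is single-valued and drops out of the difference; each branch term changes only by its own monodromy.
(-2)*sqrt(1 - ω/(9/11)): winding -2 is even, the square root returns to the same sheet, contribution 0.
(1/3)*log(1 - ω/(-7/10)): each positive loop around -7/10 adds 2*pi*i to the log, so winding -1 contributes (1/3)*(-1)*2*pi*i = -(2/3)*pi*i.
Summing the contributions at ω = 1/4 gives -(2/3)*pi*i.


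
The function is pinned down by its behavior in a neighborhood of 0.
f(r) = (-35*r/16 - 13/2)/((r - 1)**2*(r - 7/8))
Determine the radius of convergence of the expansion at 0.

The radius of convergence is 7/8.

Denominator factor (r - 1)^2: pole of order 2 at 1, modulus 1.
Denominator factor (r - 7/8): pole of order 1 at 7/8, modulus 7/8.
The radius of convergence is the smallest modulus among the singular points: 7/8.


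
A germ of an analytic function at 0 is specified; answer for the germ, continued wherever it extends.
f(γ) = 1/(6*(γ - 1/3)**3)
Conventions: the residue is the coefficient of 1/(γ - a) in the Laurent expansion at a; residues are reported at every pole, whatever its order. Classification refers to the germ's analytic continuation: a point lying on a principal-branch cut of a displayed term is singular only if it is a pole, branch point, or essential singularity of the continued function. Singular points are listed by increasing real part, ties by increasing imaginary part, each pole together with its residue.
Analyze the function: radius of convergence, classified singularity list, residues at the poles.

Denominator factor (γ - 1/3)^3: pole of order 3 at 1/3, modulus 1/3.
The radius of convergence is the smallest modulus among the singular points: 1/3.
At the order-3 pole 1/3 set g(γ) = (γ - (1/3))^3*f(γ) = 1/6.
Order-3 pole: residue = g''(a)/2; g''(1/3) = 0, so the residue is 0.

Radius of convergence at 0: 1/3.
At 1/3: a pole of order 3; residue 0.


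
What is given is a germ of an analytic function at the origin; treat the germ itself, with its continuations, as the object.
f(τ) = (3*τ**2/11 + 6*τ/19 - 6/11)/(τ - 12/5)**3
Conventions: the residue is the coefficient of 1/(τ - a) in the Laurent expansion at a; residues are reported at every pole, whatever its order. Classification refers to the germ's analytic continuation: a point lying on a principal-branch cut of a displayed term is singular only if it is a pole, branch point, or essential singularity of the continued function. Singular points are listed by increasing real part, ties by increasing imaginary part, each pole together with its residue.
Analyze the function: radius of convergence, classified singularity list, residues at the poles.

Denominator factor (τ - 12/5)^3: pole of order 3 at 12/5, modulus 12/5.
The radius of convergence is the smallest modulus among the singular points: 12/5.
At the order-3 pole 12/5 set g(τ) = (τ - (12/5))^3*f(τ) = 3*τ**2/11 + 6*τ/19 - 6/11.
Order-3 pole: residue = g''(a)/2; g''(12/5) = 6/11, so the residue is 3/11.

Radius of convergence at 0: 12/5.
At 12/5: a pole of order 3; residue 3/11.


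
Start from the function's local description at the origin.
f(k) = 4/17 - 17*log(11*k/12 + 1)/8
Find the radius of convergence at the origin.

The radius of convergence is 12/11.

Branch term (-17/8)*log(1 - k/(-12/11)): its argument vanishes at k = -12/11, a logarithmic branch point, modulus 12/11.
The radius of convergence is the smallest modulus among the singular points: 12/11.


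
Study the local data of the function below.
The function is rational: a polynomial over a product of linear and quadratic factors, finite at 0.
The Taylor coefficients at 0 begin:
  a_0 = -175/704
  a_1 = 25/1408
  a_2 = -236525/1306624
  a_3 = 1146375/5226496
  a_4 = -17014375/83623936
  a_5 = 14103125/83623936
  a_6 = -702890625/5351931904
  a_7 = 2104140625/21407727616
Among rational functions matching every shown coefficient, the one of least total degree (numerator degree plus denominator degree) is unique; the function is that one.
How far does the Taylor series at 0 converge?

The radius of convergence is 8/5.

No rational of total degree below 4 reproduces all 8 coefficients; solving the [2/2] Pade equations on them gives f(β) = (-19*β**2/29 - 3*β/4 - 7/11)/(β + 8/5)**2, whose expansion matches every shown term.
Denominator factor (β + 8/5)^2: pole of order 2 at -8/5, modulus 8/5.
The radius of convergence is the smallest modulus among the singular points: 8/5.


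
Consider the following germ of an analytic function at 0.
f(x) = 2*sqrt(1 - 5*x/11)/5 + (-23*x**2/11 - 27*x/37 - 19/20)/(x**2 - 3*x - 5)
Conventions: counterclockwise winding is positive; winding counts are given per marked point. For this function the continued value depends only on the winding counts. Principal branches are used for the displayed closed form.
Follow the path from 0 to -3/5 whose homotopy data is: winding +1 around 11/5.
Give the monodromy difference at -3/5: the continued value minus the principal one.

Continued minus principal equals -(4/55)*sqrt(154).

The rational part is single-valued and drops out of the difference; each branch term changes only by its own monodromy.
(2/5)*sqrt(1 - x/(11/5)): winding +1 is odd, the square root flips sign, contributing -2*(2/5)*sqrt(1 - (-3/5)/(11/5)) = -2*(2/5)*sqrt(14/11) = -(4/55)*sqrt(154).
Summing the contributions at x = -3/5 gives -(4/55)*sqrt(154).


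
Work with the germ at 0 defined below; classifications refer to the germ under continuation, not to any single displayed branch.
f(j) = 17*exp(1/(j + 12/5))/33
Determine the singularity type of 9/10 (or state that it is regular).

There is no denominator, hence no pole anywhere.
The essential point of exp(1/(j - (-12/5))) is -12/5, not 9/10.
So the germ continues analytically to 9/10.

The point is a regular point.


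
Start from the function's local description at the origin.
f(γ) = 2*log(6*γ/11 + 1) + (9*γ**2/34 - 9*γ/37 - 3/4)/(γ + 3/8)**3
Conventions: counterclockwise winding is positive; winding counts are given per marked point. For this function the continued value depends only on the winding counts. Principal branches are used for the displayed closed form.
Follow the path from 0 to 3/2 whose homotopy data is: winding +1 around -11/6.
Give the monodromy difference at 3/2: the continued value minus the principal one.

The rational part is single-valued and drops out of the difference; each branch term changes only by its own monodromy.
(2)*log(1 - γ/(-11/6)): each positive loop around -11/6 adds 2*pi*i to the log, so winding +1 contributes (2)*(1)*2*pi*i = (4)*pi*i.
Summing the contributions at γ = 3/2 gives (4)*pi*i.

Continued minus principal equals (4)*pi*i.


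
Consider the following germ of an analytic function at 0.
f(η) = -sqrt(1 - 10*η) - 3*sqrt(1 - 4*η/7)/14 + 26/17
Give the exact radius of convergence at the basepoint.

The radius of convergence is 1/10.

Branch term (-3/14)*sqrt(1 - η/(7/4)): its argument vanishes at η = 7/4, a square-root branch point, modulus 7/4.
Branch term (-1)*sqrt(1 - η/(1/10)): its argument vanishes at η = 1/10, a square-root branch point, modulus 1/10.
The radius of convergence is the smallest modulus among the singular points: 1/10.


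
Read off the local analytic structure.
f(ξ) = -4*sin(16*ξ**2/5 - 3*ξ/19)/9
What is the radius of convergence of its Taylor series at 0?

The radius of convergence is infinite.

The factor sin(16*ξ**2/5 - 3*ξ/19) is entire and contributes no finite singular point.
The polynomial part has no poles.
No finite singular points: the Taylor series at 0 converges everywhere.


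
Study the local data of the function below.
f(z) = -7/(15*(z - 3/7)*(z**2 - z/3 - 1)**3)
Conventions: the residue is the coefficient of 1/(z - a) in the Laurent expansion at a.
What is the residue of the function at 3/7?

The residue is 823543/1557345.

At the order-1 pole 3/7 set g(z) = (z - (3/7))*f(z) = -7/(15*(z**2 - z/3 - 1)**3).
Simple pole: residue = g(a) at a = 3/7, which is 823543/1557345.


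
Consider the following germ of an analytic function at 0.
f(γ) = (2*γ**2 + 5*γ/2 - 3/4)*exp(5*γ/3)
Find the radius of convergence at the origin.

The factor exp(5*γ/3) is entire and contributes no finite singular point.
The polynomial part has no poles.
No finite singular points: the Taylor series at 0 converges everywhere.

The radius of convergence is infinite.


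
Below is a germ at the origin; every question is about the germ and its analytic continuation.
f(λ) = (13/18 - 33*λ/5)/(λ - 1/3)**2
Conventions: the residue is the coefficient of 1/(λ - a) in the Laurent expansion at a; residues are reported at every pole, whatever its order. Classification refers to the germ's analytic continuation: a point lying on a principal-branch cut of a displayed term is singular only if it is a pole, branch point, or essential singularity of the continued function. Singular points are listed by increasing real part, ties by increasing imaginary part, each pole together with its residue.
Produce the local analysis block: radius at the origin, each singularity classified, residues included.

Radius of convergence at 0: 1/3.
At 1/3: a pole of order 2; residue -33/5.

Denominator factor (λ - 1/3)^2: pole of order 2 at 1/3, modulus 1/3.
The radius of convergence is the smallest modulus among the singular points: 1/3.
At the order-2 pole 1/3 set g(λ) = (λ - (1/3))^2*f(λ) = 13/18 - 33*λ/5.
Order-2 pole: residue = g'(a); g'(1/3) = -33/5, so the residue is -33/5.


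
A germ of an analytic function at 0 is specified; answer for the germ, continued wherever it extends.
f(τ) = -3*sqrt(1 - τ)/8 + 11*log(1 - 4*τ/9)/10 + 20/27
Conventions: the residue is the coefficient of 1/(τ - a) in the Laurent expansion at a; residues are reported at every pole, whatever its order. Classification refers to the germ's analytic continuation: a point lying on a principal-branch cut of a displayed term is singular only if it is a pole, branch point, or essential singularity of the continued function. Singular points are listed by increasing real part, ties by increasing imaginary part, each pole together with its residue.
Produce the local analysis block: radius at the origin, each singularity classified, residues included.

Radius of convergence at 0: 1.
At 1: an algebraic (square-root) branch point.
At 9/4: a logarithmic branch point.

Branch term (11/10)*log(1 - τ/(9/4)): its argument vanishes at τ = 9/4, a logarithmic branch point, modulus 9/4.
Branch term (-3/8)*sqrt(1 - τ/(1)): its argument vanishes at τ = 1, a square-root branch point, modulus 1.
The radius of convergence is the smallest modulus among the singular points: 1.
List the singular points by increasing real part (a conjugate pair: the negative imaginary part first).


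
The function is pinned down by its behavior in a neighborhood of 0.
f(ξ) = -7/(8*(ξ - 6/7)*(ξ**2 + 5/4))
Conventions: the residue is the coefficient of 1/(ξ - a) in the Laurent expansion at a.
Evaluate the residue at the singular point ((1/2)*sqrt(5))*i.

The factor ξ**2 + 5/4 splits as (ξ - a)(ξ - a') with a = ((1/2)*sqrt(5))*i, a' = -((1/2)*sqrt(5))*i. At the order-1 pole a set g(ξ) = (ξ - a)*f(ξ) = [-7/(8*(ξ - 6/7))] / (ξ - a').
Simple pole: residue = g(a) at a = ((1/2)*sqrt(5))*i, which is (343/1556) - ((147/1945)*sqrt(5))*i.

The residue is (343/1556) - ((147/1945)*sqrt(5))*i.


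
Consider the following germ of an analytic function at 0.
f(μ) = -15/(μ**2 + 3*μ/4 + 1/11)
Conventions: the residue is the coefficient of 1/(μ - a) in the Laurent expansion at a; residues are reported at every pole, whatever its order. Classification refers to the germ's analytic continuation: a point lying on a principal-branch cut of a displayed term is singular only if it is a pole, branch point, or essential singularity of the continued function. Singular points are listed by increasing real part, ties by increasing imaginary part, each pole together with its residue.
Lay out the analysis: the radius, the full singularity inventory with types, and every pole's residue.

Radius of convergence at 0: 3/8 - (1/88)*sqrt(385).
At -3/8 - (1/88)*sqrt(385): a pole of order 1; residue (12/7)*sqrt(385).
At -3/8 + (1/88)*sqrt(385): a pole of order 1; residue -(12/7)*sqrt(385).

Denominator factor (μ**2 + 3*μ/4 + 1/11): discriminant 35/176, real irrational roots -3/8 + (1/88)*sqrt(385) and -3/8 - (1/88)*sqrt(385); poles of order 1, moduli 3/8 - (1/88)*sqrt(385) and 3/8 + (1/88)*sqrt(385).
The radius of convergence is the smallest modulus among the singular points: 3/8 - (1/88)*sqrt(385).
The factor μ**2 + 3*μ/4 + 1/11 splits as (μ - a)(μ - a') with a = -3/8 - (1/88)*sqrt(385), a' = -3/8 + (1/88)*sqrt(385). At the order-1 pole a set g(μ) = (μ - a)*f(μ) = [-15] / (μ - a').
Simple pole: residue = g(a) at a = -3/8 - (1/88)*sqrt(385), which is (12/7)*sqrt(385).
The factor μ**2 + 3*μ/4 + 1/11 splits as (μ - a)(μ - a') with a = -3/8 + (1/88)*sqrt(385), a' = -3/8 - (1/88)*sqrt(385). At the order-1 pole a set g(μ) = (μ - a)*f(μ) = [-15] / (μ - a').
Simple pole: residue = g(a) at a = -3/8 + (1/88)*sqrt(385), which is -(12/7)*sqrt(385).
List the singular points by increasing real part (a conjugate pair: the negative imaginary part first).


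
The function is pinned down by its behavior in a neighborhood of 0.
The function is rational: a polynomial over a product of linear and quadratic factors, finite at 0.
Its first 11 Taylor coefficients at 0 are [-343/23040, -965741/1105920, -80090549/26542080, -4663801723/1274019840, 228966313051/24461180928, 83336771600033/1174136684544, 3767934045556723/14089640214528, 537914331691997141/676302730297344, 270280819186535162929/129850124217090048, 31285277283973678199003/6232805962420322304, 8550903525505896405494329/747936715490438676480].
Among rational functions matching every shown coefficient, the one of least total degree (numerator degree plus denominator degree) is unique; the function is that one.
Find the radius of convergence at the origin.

No rational of total degree below 9 reproduces all 11 coefficients; solving the [2/7] Pade equations on them gives f(n) = (-20*n**2/3 + 12*n/7 + 1/30)/((n - 3/2)*(n**2 - 5*n/2 + 8/7)**3), whose expansion matches every shown term.
Denominator factor (n**2 - 5*n/2 + 8/7)^3: discriminant 47/28, real irrational roots 5/4 + (1/28)*sqrt(329) and 5/4 - (1/28)*sqrt(329); poles of order 3, moduli 5/4 + (1/28)*sqrt(329) and 5/4 - (1/28)*sqrt(329).
Denominator factor (n - 3/2): pole of order 1 at 3/2, modulus 3/2.
The radius of convergence is the smallest modulus among the singular points: 5/4 - (1/28)*sqrt(329).

The radius of convergence is 5/4 - (1/28)*sqrt(329).


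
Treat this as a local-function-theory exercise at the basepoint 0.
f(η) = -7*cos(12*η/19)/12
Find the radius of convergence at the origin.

The factor cos(12*η/19) is entire and contributes no finite singular point.
The polynomial part has no poles.
No finite singular points: the Taylor series at 0 converges everywhere.

The radius of convergence is infinite.


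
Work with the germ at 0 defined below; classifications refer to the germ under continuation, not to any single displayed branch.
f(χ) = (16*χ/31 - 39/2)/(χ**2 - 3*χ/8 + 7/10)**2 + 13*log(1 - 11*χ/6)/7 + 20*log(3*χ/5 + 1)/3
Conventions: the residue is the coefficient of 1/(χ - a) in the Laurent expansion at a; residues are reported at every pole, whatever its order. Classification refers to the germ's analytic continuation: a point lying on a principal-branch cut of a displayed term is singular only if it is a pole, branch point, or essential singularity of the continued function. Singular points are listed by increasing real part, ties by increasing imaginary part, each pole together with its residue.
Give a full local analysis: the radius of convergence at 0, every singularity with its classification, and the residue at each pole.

Radius of convergence at 0: 6/11.
At -5/3: a logarithmic branch point.
At (3/16) - ((1/80)*sqrt(4255))*i: a pole of order 2; residue -((3079680/22450231)*sqrt(4255))*i.
At (3/16) + ((1/80)*sqrt(4255))*i: a pole of order 2; residue ((3079680/22450231)*sqrt(4255))*i.
At 6/11: a logarithmic branch point.

Denominator factor (χ**2 - 3*χ/8 + 7/10)^2: discriminant -851/320, complex-conjugate roots (3/16) + ((1/80)*sqrt(4255))*i and (3/16) - ((1/80)*sqrt(4255))*i; poles of order 2, moduli (1/10)*sqrt(70) and (1/10)*sqrt(70).
Branch term (20/3)*log(1 - χ/(-5/3)): its argument vanishes at χ = -5/3, a logarithmic branch point, modulus 5/3.
Branch term (13/7)*log(1 - χ/(6/11)): its argument vanishes at χ = 6/11, a logarithmic branch point, modulus 6/11.
The radius of convergence is the smallest modulus among the singular points: 6/11.
The branch terms are analytic at (3/16) - ((1/80)*sqrt(4255))*i and contribute nothing to the residue; only the rational part matters.
The factor χ**2 - 3*χ/8 + 7/10 splits as (χ - a)(χ - a') with a = (3/16) - ((1/80)*sqrt(4255))*i, a' = (3/16) + ((1/80)*sqrt(4255))*i. At the order-2 pole a set g(χ) = (χ - a)^2*(rational part) = [16*χ/31 - 39/2] / (χ - a')^2.
Order-2 pole: residue = g'(a); g'((3/16) - ((1/80)*sqrt(4255))*i) = -((3079680/22450231)*sqrt(4255))*i, so the residue is -((3079680/22450231)*sqrt(4255))*i.
The branch terms are analytic at (3/16) + ((1/80)*sqrt(4255))*i and contribute nothing to the residue; only the rational part matters.
The factor χ**2 - 3*χ/8 + 7/10 splits as (χ - a)(χ - a') with a = (3/16) + ((1/80)*sqrt(4255))*i, a' = (3/16) - ((1/80)*sqrt(4255))*i. At the order-2 pole a set g(χ) = (χ - a)^2*(rational part) = [16*χ/31 - 39/2] / (χ - a')^2.
Order-2 pole: residue = g'(a); g'((3/16) + ((1/80)*sqrt(4255))*i) = ((3079680/22450231)*sqrt(4255))*i, so the residue is ((3079680/22450231)*sqrt(4255))*i.
List the singular points by increasing real part (a conjugate pair: the negative imaginary part first).


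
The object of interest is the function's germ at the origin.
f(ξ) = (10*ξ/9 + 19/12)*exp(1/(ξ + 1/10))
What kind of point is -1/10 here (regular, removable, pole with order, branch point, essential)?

The exponent 1/(ξ - (-1/10)) has a pole at -1/10, so exp(1/(ξ - (-1/10))) takes every nonzero value near it: an essential singularity (not a pole of any order).

The point is an essential singularity.


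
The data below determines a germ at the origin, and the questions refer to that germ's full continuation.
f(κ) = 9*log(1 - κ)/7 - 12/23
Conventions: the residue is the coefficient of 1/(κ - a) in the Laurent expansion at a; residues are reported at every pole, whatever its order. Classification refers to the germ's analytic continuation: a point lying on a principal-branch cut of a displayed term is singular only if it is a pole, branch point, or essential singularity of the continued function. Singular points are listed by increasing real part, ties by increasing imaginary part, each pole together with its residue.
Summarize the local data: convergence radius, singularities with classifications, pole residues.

Radius of convergence at 0: 1.
At 1: a logarithmic branch point.

Branch term (9/7)*log(1 - κ/(1)): its argument vanishes at κ = 1, a logarithmic branch point, modulus 1.
The radius of convergence is the smallest modulus among the singular points: 1.


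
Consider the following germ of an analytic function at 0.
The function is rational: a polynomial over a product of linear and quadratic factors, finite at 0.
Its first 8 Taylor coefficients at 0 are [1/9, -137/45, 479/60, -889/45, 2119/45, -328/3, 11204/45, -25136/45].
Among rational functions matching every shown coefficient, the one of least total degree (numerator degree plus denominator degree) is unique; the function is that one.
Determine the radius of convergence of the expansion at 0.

The radius of convergence is 1/2.

No rational of total degree below 4 reproduces all 8 coefficients; solving the [2/2] Pade equations on them gives f(ξ) = (-15*ξ**2/16 - 13*ξ/20 + 1/36)/(ξ + 1/2)**2, whose expansion matches every shown term.
Denominator factor (ξ + 1/2)^2: pole of order 2 at -1/2, modulus 1/2.
The radius of convergence is the smallest modulus among the singular points: 1/2.


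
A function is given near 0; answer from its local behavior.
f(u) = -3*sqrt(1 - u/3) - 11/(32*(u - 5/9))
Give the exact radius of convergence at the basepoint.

Denominator factor (u - 5/9): pole of order 1 at 5/9, modulus 5/9.
Branch term (-3)*sqrt(1 - u/(3)): its argument vanishes at u = 3, a square-root branch point, modulus 3.
The radius of convergence is the smallest modulus among the singular points: 5/9.

The radius of convergence is 5/9.


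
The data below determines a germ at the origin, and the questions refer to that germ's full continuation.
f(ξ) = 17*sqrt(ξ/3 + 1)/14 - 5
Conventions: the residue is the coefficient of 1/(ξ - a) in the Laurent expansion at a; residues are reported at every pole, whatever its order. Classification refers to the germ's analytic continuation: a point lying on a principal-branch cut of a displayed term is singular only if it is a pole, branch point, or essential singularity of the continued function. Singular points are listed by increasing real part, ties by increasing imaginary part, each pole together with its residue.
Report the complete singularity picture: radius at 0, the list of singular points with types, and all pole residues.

Radius of convergence at 0: 3.
At -3: an algebraic (square-root) branch point.

Branch term (17/14)*sqrt(1 - ξ/(-3)): its argument vanishes at ξ = -3, a square-root branch point, modulus 3.
The radius of convergence is the smallest modulus among the singular points: 3.


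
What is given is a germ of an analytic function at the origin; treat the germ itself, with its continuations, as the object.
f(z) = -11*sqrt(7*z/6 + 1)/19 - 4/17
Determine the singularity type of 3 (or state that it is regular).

The point is a regular point.

There is no denominator, hence no pole anywhere.
Branch term sqrt(1 - z/(-6/7)): argument at 3 is 9/2, nonzero, so 3 is not its branch point (a point on a principal cut is still regular for the continued germ).
So the germ continues analytically to 3.


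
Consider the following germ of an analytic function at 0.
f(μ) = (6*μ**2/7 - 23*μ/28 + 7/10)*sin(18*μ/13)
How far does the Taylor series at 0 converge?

The factor sin(18*μ/13) is entire and contributes no finite singular point.
The polynomial part has no poles.
No finite singular points: the Taylor series at 0 converges everywhere.

The radius of convergence is infinite.
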